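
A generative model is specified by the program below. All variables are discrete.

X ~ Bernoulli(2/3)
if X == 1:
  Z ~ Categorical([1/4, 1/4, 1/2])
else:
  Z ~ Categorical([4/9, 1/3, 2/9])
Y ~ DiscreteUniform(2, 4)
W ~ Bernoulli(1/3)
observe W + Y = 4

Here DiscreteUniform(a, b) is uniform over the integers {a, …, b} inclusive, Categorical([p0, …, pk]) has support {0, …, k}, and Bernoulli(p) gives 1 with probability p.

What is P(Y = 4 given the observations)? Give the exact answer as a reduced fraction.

P(Y = 4 | obs) = 2/3

Enumerate traces; 12 have nonzero weight after conditioning:
  (X=0, Z=0, Y=3, W=1) weight 4/243
  (X=0, Z=0, Y=4, W=0) weight 8/243
  (X=0, Z=1, Y=3, W=1) weight 1/81
  (X=0, Z=1, Y=4, W=0) weight 2/81
  (X=0, Z=2, Y=3, W=1) weight 2/243
  (X=0, Z=2, Y=4, W=0) weight 4/243
  (X=1, Z=0, Y=3, W=1) weight 1/54
  (X=1, Z=0, Y=4, W=0) weight 1/27
  … 4 more
Group by Y:
  weight(Y=3) = 1/9
  weight(Y=4) = 2/9
Total weight = 1/9 + 2/9 = 1/3
P(Y=3 | obs) = 1/9 / 1/3 = 1/3
P(Y=4 | obs) = 2/9 / 1/3 = 2/3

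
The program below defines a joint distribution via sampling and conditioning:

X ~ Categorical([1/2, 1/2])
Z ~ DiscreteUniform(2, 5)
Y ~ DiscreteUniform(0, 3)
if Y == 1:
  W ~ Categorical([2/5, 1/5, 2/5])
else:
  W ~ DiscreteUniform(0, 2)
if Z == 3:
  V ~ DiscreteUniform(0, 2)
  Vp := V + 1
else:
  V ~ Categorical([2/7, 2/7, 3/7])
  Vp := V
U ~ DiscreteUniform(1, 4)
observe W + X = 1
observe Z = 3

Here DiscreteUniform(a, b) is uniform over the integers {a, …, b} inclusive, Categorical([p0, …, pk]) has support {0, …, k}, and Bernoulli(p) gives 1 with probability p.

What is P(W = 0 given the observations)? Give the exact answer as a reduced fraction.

Enumerate traces; 96 have nonzero weight after conditioning:
  (X=0, Z=3, Y=0, W=1, V=0, U=1) weight 1/1152
  (X=0, Z=3, Y=0, W=1, V=0, U=2) weight 1/1152
  (X=0, Z=3, Y=0, W=1, V=0, U=3) weight 1/1152
  (X=0, Z=3, Y=0, W=1, V=0, U=4) weight 1/1152
  (X=0, Z=3, Y=0, W=1, V=1, U=1) weight 1/1152
  (X=0, Z=3, Y=0, W=1, V=1, U=2) weight 1/1152
  (X=0, Z=3, Y=0, W=1, V=1, U=3) weight 1/1152
  (X=0, Z=3, Y=0, W=1, V=1, U=4) weight 1/1152
  (X=1, Z=3, Y=0, W=0, V=0, U=1) weight 1/1152
  … 87 more
Group by W:
  weight(W=0) = 7/160
  weight(W=1) = 3/80
Total weight = 7/160 + 3/80 = 13/160
P(W=0 | obs) = 7/160 / 13/160 = 7/13
P(W=1 | obs) = 3/80 / 13/160 = 6/13

P(W = 0 | obs) = 7/13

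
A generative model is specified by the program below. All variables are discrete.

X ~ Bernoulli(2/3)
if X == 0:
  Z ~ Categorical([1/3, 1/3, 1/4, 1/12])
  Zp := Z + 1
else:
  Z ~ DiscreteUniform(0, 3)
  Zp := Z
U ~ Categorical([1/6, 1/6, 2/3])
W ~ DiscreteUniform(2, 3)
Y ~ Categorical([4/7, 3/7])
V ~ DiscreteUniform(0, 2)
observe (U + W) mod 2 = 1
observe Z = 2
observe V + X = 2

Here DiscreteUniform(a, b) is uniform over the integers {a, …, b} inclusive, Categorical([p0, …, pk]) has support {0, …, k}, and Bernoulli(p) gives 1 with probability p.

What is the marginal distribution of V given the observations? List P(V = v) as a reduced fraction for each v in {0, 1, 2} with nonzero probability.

Enumerate traces; 12 have nonzero weight after conditioning:
  (X=0, Z=2, U=0, W=3, Y=0, V=2) weight 1/756
  (X=0, Z=2, U=0, W=3, Y=1, V=2) weight 1/1008
  (X=0, Z=2, U=1, W=2, Y=0, V=2) weight 1/756
  (X=0, Z=2, U=1, W=2, Y=1, V=2) weight 1/1008
  (X=0, Z=2, U=2, W=3, Y=0, V=2) weight 1/189
  (X=0, Z=2, U=2, W=3, Y=1, V=2) weight 1/252
  (X=1, Z=2, U=0, W=3, Y=0, V=1) weight 1/378
  (X=1, Z=2, U=0, W=3, Y=1, V=1) weight 1/504
  … 4 more
Group by V:
  weight(V=1) = 1/36
  weight(V=2) = 1/72
Total weight = 1/36 + 1/72 = 1/24
P(V=1 | obs) = 1/36 / 1/24 = 2/3
P(V=2 | obs) = 1/72 / 1/24 = 1/3

P(V=1) = 2/3, P(V=2) = 1/3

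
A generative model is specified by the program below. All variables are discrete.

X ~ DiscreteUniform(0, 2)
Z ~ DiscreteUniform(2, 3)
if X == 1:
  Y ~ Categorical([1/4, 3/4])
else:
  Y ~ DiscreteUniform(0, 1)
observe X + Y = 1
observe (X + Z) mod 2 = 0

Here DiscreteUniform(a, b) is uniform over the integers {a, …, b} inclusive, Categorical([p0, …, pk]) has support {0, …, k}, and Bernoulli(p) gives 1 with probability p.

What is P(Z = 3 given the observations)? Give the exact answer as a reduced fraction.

P(Z = 3 | obs) = 1/3

Enumerate traces; 2 have nonzero weight after conditioning:
  (X=0, Z=2, Y=1) weight 1/12
  (X=1, Z=3, Y=0) weight 1/24
Group by Z:
  weight(Z=2) = 1/12
  weight(Z=3) = 1/24
Total weight = 1/12 + 1/24 = 1/8
P(Z=2 | obs) = 1/12 / 1/8 = 2/3
P(Z=3 | obs) = 1/24 / 1/8 = 1/3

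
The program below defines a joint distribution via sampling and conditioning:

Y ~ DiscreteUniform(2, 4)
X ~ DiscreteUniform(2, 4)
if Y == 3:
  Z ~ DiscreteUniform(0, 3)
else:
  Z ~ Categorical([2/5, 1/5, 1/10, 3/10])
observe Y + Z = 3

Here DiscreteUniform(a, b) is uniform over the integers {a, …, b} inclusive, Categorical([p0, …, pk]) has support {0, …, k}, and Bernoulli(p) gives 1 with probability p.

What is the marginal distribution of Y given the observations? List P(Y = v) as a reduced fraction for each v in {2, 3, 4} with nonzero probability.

Enumerate traces; 6 have nonzero weight after conditioning:
  (Y=2, X=2, Z=1) weight 1/45
  (Y=2, X=3, Z=1) weight 1/45
  (Y=2, X=4, Z=1) weight 1/45
  (Y=3, X=2, Z=0) weight 1/36
  (Y=3, X=3, Z=0) weight 1/36
  (Y=3, X=4, Z=0) weight 1/36
Group by Y:
  weight(Y=2) = 1/15
  weight(Y=3) = 1/12
Total weight = 1/15 + 1/12 = 3/20
P(Y=2 | obs) = 1/15 / 3/20 = 4/9
P(Y=3 | obs) = 1/12 / 3/20 = 5/9

P(Y=2) = 4/9, P(Y=3) = 5/9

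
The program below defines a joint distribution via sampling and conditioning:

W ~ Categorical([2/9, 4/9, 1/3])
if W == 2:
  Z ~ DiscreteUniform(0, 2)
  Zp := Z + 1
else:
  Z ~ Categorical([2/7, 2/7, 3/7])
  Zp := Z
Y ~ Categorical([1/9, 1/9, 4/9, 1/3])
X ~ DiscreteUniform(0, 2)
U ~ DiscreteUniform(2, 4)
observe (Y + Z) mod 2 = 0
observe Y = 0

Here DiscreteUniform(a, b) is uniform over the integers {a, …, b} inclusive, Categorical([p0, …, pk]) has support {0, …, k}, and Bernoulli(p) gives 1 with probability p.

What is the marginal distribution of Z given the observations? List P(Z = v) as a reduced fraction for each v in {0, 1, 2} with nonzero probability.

Enumerate traces; 54 have nonzero weight after conditioning:
  (W=0, Z=0, Y=0, X=0, U=2) weight 4/5103
  (W=0, Z=0, Y=0, X=0, U=3) weight 4/5103
  (W=0, Z=0, Y=0, X=0, U=4) weight 4/5103
  (W=0, Z=0, Y=0, X=1, U=2) weight 4/5103
  (W=0, Z=0, Y=0, X=1, U=3) weight 4/5103
  (W=0, Z=0, Y=0, X=1, U=4) weight 4/5103
  (W=0, Z=0, Y=0, X=2, U=2) weight 4/5103
  (W=0, Z=0, Y=0, X=2, U=3) weight 4/5103
  (W=0, Z=2, Y=0, X=0, U=2) weight 2/1701
  … 45 more
Group by Z:
  weight(Z=0) = 19/567
  weight(Z=2) = 25/567
Total weight = 19/567 + 25/567 = 44/567
P(Z=0 | obs) = 19/567 / 44/567 = 19/44
P(Z=2 | obs) = 25/567 / 44/567 = 25/44

P(Z=0) = 19/44, P(Z=2) = 25/44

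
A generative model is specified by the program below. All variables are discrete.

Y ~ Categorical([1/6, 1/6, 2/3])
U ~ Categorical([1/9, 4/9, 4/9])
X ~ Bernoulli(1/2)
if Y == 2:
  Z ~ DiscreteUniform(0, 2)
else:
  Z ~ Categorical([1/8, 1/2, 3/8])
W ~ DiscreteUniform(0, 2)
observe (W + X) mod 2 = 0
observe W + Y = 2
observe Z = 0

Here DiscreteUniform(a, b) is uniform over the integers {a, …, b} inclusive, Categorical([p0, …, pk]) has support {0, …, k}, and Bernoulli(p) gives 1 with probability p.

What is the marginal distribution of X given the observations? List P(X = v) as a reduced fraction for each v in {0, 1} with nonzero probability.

P(X=0) = 35/38, P(X=1) = 3/38

Enumerate traces; 9 have nonzero weight after conditioning:
  (Y=0, U=0, X=0, Z=0, W=2) weight 1/2592
  (Y=0, U=1, X=0, Z=0, W=2) weight 1/648
  (Y=0, U=2, X=0, Z=0, W=2) weight 1/648
  (Y=1, U=0, X=1, Z=0, W=1) weight 1/2592
  (Y=1, U=1, X=1, Z=0, W=1) weight 1/648
  (Y=1, U=2, X=1, Z=0, W=1) weight 1/648
  (Y=2, U=0, X=0, Z=0, W=0) weight 1/243
  (Y=2, U=1, X=0, Z=0, W=0) weight 4/243
  … 1 more
Group by X:
  weight(X=0) = 35/864
  weight(X=1) = 1/288
Total weight = 35/864 + 1/288 = 19/432
P(X=0 | obs) = 35/864 / 19/432 = 35/38
P(X=1 | obs) = 1/288 / 19/432 = 3/38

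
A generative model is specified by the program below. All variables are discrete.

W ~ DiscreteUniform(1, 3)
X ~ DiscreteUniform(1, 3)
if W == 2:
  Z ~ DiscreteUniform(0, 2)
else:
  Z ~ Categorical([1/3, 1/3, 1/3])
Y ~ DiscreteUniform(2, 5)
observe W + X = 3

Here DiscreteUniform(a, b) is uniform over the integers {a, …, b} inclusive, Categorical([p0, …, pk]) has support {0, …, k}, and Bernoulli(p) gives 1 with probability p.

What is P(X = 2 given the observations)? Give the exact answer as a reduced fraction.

P(X = 2 | obs) = 1/2

Enumerate traces; 24 have nonzero weight after conditioning:
  (W=1, X=2, Z=0, Y=2) weight 1/108
  (W=1, X=2, Z=0, Y=3) weight 1/108
  (W=1, X=2, Z=0, Y=4) weight 1/108
  (W=1, X=2, Z=0, Y=5) weight 1/108
  (W=1, X=2, Z=1, Y=2) weight 1/108
  (W=1, X=2, Z=1, Y=3) weight 1/108
  (W=1, X=2, Z=1, Y=4) weight 1/108
  (W=1, X=2, Z=1, Y=5) weight 1/108
  (W=2, X=1, Z=0, Y=2) weight 1/108
  … 15 more
Group by X:
  weight(X=1) = 1/9
  weight(X=2) = 1/9
Total weight = 1/9 + 1/9 = 2/9
P(X=1 | obs) = 1/9 / 2/9 = 1/2
P(X=2 | obs) = 1/9 / 2/9 = 1/2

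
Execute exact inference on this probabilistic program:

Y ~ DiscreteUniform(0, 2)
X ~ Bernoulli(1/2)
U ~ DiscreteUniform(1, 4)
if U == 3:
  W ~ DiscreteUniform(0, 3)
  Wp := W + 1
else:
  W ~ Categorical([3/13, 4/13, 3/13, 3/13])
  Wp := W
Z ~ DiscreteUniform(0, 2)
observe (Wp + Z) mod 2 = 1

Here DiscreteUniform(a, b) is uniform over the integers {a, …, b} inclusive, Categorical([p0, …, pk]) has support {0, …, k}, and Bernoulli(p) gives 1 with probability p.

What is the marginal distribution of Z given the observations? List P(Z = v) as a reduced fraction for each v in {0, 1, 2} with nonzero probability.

P(Z=0) = 55/159, P(Z=1) = 49/159, P(Z=2) = 55/159

Enumerate traces; 144 have nonzero weight after conditioning:
  (Y=0, X=0, U=1, W=0, Z=1) weight 1/312
  (Y=0, X=0, U=1, W=1, Z=0) weight 1/234
  (Y=0, X=0, U=1, W=1, Z=2) weight 1/234
  (Y=0, X=0, U=1, W=2, Z=1) weight 1/312
  (Y=0, X=0, U=1, W=3, Z=0) weight 1/312
  (Y=0, X=0, U=1, W=3, Z=2) weight 1/312
  (Y=0, X=0, U=2, W=0, Z=1) weight 1/312
  (Y=0, X=0, U=2, W=1, Z=0) weight 1/234
  … 136 more
Group by Z:
  weight(Z=0) = 55/312
  weight(Z=1) = 49/312
  weight(Z=2) = 55/312
Total weight = 55/312 + 49/312 + 55/312 = 53/104
P(Z=0 | obs) = 55/312 / 53/104 = 55/159
P(Z=1 | obs) = 49/312 / 53/104 = 49/159
P(Z=2 | obs) = 55/312 / 53/104 = 55/159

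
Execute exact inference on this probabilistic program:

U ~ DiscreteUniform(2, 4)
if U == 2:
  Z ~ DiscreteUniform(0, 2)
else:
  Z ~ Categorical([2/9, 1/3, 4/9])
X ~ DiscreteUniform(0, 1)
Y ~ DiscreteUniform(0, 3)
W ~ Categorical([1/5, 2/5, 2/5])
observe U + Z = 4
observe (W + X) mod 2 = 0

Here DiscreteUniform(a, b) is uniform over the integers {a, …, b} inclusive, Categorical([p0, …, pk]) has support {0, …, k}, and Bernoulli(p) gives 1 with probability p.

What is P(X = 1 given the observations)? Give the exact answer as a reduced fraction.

P(X = 1 | obs) = 2/5

Enumerate traces; 36 have nonzero weight after conditioning:
  (U=2, Z=2, X=0, Y=0, W=0) weight 1/360
  (U=2, Z=2, X=0, Y=0, W=2) weight 1/180
  (U=2, Z=2, X=0, Y=1, W=0) weight 1/360
  (U=2, Z=2, X=0, Y=1, W=2) weight 1/180
  (U=2, Z=2, X=0, Y=2, W=0) weight 1/360
  (U=2, Z=2, X=0, Y=2, W=2) weight 1/180
  (U=2, Z=2, X=0, Y=3, W=0) weight 1/360
  (U=2, Z=2, X=0, Y=3, W=2) weight 1/180
  (U=2, Z=2, X=1, Y=0, W=1) weight 1/180
  … 27 more
Group by X:
  weight(X=0) = 4/45
  weight(X=1) = 8/135
Total weight = 4/45 + 8/135 = 4/27
P(X=0 | obs) = 4/45 / 4/27 = 3/5
P(X=1 | obs) = 8/135 / 4/27 = 2/5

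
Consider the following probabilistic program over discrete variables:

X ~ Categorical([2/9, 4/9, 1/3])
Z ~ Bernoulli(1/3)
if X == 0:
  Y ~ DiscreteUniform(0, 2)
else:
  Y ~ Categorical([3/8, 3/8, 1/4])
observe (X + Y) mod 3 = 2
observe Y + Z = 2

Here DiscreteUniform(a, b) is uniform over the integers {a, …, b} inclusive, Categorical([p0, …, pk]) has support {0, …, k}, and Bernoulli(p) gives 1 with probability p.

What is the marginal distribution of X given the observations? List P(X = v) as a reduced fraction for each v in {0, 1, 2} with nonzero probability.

Enumerate traces; 2 have nonzero weight after conditioning:
  (X=0, Z=0, Y=2) weight 4/81
  (X=1, Z=1, Y=1) weight 1/18
Group by X:
  weight(X=0) = 4/81
  weight(X=1) = 1/18
Total weight = 4/81 + 1/18 = 17/162
P(X=0 | obs) = 4/81 / 17/162 = 8/17
P(X=1 | obs) = 1/18 / 17/162 = 9/17

P(X=0) = 8/17, P(X=1) = 9/17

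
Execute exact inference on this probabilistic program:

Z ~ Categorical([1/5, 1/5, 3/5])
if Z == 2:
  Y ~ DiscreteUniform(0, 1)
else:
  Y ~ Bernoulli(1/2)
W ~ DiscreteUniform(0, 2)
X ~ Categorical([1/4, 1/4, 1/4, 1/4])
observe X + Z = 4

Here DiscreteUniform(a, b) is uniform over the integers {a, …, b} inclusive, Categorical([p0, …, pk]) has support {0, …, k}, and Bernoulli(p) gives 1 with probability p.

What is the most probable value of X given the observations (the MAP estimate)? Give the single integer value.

Enumerate traces; 12 have nonzero weight after conditioning:
  (Z=1, Y=0, W=0, X=3) weight 1/120
  (Z=1, Y=0, W=1, X=3) weight 1/120
  (Z=1, Y=0, W=2, X=3) weight 1/120
  (Z=1, Y=1, W=0, X=3) weight 1/120
  (Z=1, Y=1, W=1, X=3) weight 1/120
  (Z=1, Y=1, W=2, X=3) weight 1/120
  (Z=2, Y=0, W=0, X=2) weight 1/40
  (Z=2, Y=0, W=1, X=2) weight 1/40
  … 4 more
Group by X:
  weight(X=2) = 3/20
  weight(X=3) = 1/20
Total weight = 3/20 + 1/20 = 1/5
P(X=2 | obs) = 3/20 / 1/5 = 3/4
P(X=3 | obs) = 1/20 / 1/5 = 1/4
argmax = 2

argmax_v P(X = v | obs) = 2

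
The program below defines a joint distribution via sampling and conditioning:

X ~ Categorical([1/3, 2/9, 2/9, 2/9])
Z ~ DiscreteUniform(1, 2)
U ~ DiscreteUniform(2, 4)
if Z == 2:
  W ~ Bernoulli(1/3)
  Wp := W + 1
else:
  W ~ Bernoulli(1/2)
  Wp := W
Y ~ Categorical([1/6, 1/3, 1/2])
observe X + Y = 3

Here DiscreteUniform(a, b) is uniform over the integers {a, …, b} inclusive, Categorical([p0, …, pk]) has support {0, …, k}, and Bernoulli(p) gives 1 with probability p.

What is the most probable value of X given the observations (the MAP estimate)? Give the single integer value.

Enumerate traces; 36 have nonzero weight after conditioning:
  (X=1, Z=1, U=2, W=0, Y=2) weight 1/108
  (X=1, Z=1, U=2, W=1, Y=2) weight 1/108
  (X=1, Z=1, U=3, W=0, Y=2) weight 1/108
  (X=1, Z=1, U=3, W=1, Y=2) weight 1/108
  (X=1, Z=1, U=4, W=0, Y=2) weight 1/108
  (X=1, Z=1, U=4, W=1, Y=2) weight 1/108
  (X=1, Z=2, U=2, W=0, Y=2) weight 1/81
  (X=1, Z=2, U=2, W=1, Y=2) weight 1/162
  (X=2, Z=1, U=2, W=0, Y=1) weight 1/162
  (X=3, Z=1, U=2, W=0, Y=0) weight 1/324
  … 26 more
Group by X:
  weight(X=1) = 1/9
  weight(X=2) = 2/27
  weight(X=3) = 1/27
Total weight = 1/9 + 2/27 + 1/27 = 2/9
P(X=1 | obs) = 1/9 / 2/9 = 1/2
P(X=2 | obs) = 2/27 / 2/9 = 1/3
P(X=3 | obs) = 1/27 / 2/9 = 1/6
argmax = 1

argmax_v P(X = v | obs) = 1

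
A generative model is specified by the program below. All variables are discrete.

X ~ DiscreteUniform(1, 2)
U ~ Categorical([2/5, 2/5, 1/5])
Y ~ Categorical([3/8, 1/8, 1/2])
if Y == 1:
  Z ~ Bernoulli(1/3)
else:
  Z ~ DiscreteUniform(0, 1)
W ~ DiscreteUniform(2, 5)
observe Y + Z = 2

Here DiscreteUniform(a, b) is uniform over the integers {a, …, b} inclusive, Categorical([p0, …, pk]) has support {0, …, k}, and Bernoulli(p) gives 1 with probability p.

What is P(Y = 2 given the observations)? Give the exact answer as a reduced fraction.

P(Y = 2 | obs) = 6/7

Enumerate traces; 48 have nonzero weight after conditioning:
  (X=1, U=0, Y=1, Z=1, W=2) weight 1/480
  (X=1, U=0, Y=1, Z=1, W=3) weight 1/480
  (X=1, U=0, Y=1, Z=1, W=4) weight 1/480
  (X=1, U=0, Y=1, Z=1, W=5) weight 1/480
  (X=1, U=0, Y=2, Z=0, W=2) weight 1/80
  (X=1, U=0, Y=2, Z=0, W=3) weight 1/80
  (X=1, U=0, Y=2, Z=0, W=4) weight 1/80
  (X=1, U=0, Y=2, Z=0, W=5) weight 1/80
  … 40 more
Group by Y:
  weight(Y=1) = 1/24
  weight(Y=2) = 1/4
Total weight = 1/24 + 1/4 = 7/24
P(Y=1 | obs) = 1/24 / 7/24 = 1/7
P(Y=2 | obs) = 1/4 / 7/24 = 6/7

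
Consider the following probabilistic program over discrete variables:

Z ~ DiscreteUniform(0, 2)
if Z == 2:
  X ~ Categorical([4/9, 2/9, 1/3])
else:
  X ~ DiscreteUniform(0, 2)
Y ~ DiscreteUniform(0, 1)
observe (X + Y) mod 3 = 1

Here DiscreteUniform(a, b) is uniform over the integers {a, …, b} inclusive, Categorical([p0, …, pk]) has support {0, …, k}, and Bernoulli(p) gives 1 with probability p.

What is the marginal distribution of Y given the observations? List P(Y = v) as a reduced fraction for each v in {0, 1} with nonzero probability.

Enumerate traces; 6 have nonzero weight after conditioning:
  (Z=0, X=0, Y=1) weight 1/18
  (Z=0, X=1, Y=0) weight 1/18
  (Z=1, X=0, Y=1) weight 1/18
  (Z=1, X=1, Y=0) weight 1/18
  (Z=2, X=0, Y=1) weight 2/27
  (Z=2, X=1, Y=0) weight 1/27
Group by Y:
  weight(Y=0) = 4/27
  weight(Y=1) = 5/27
Total weight = 4/27 + 5/27 = 1/3
P(Y=0 | obs) = 4/27 / 1/3 = 4/9
P(Y=1 | obs) = 5/27 / 1/3 = 5/9

P(Y=0) = 4/9, P(Y=1) = 5/9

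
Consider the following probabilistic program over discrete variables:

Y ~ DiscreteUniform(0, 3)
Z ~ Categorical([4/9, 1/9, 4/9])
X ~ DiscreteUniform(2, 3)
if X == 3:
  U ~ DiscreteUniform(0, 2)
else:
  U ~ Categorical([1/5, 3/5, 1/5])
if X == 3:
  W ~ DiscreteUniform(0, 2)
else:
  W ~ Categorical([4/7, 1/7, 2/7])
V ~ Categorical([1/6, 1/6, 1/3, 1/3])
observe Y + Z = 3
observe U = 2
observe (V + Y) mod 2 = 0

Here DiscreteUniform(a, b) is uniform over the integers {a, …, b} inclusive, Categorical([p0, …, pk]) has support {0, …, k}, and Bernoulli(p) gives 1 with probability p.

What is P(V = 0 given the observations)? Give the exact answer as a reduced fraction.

P(V = 0 | obs) = 1/27

Enumerate traces; 36 have nonzero weight after conditioning:
  (Y=1, Z=2, X=2, U=2, W=0, V=1) weight 1/945
  (Y=1, Z=2, X=2, U=2, W=0, V=3) weight 2/945
  (Y=1, Z=2, X=2, U=2, W=1, V=1) weight 1/3780
  (Y=1, Z=2, X=2, U=2, W=1, V=3) weight 1/1890
  (Y=1, Z=2, X=2, U=2, W=2, V=1) weight 1/1890
  (Y=1, Z=2, X=2, U=2, W=2, V=3) weight 1/945
  (Y=1, Z=2, X=3, U=2, W=0, V=1) weight 1/972
  (Y=1, Z=2, X=3, U=2, W=0, V=3) weight 1/486
  (Y=2, Z=1, X=2, U=2, W=0, V=0) weight 1/3780
  (Y=2, Z=1, X=2, U=2, W=0, V=2) weight 1/1890
  … 26 more
Group by V:
  weight(V=0) = 1/810
  weight(V=1) = 4/405
  weight(V=2) = 1/405
  weight(V=3) = 8/405
Total weight = 1/810 + 4/405 + 1/405 + 8/405 = 1/30
P(V=0 | obs) = 1/810 / 1/30 = 1/27
P(V=1 | obs) = 4/405 / 1/30 = 8/27
P(V=2 | obs) = 1/405 / 1/30 = 2/27
P(V=3 | obs) = 8/405 / 1/30 = 16/27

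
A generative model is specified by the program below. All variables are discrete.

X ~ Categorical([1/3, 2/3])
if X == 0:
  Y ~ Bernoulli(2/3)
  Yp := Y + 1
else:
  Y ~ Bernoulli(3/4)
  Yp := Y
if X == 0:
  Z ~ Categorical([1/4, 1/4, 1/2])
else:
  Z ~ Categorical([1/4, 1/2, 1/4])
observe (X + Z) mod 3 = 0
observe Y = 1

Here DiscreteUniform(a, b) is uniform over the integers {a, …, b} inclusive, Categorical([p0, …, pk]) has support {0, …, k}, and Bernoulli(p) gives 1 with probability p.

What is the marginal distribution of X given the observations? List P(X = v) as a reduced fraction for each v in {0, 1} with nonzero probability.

P(X=0) = 4/13, P(X=1) = 9/13

Enumerate traces; 2 have nonzero weight after conditioning:
  (X=0, Y=1, Z=0) weight 1/18
  (X=1, Y=1, Z=2) weight 1/8
Group by X:
  weight(X=0) = 1/18
  weight(X=1) = 1/8
Total weight = 1/18 + 1/8 = 13/72
P(X=0 | obs) = 1/18 / 13/72 = 4/13
P(X=1 | obs) = 1/8 / 13/72 = 9/13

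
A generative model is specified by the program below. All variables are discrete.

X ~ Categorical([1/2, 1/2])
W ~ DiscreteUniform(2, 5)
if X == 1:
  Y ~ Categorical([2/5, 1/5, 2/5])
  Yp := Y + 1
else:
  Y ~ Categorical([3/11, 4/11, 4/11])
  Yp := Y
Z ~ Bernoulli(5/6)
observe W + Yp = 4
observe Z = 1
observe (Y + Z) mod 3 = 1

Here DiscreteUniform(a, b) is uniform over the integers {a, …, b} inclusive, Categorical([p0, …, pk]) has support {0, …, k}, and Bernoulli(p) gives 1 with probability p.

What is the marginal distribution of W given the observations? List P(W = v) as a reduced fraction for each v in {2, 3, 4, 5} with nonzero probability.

Enumerate traces; 2 have nonzero weight after conditioning:
  (X=0, W=4, Y=0, Z=1) weight 5/176
  (X=1, W=3, Y=0, Z=1) weight 1/24
Group by W:
  weight(W=3) = 1/24
  weight(W=4) = 5/176
Total weight = 1/24 + 5/176 = 37/528
P(W=3 | obs) = 1/24 / 37/528 = 22/37
P(W=4 | obs) = 5/176 / 37/528 = 15/37

P(W=3) = 22/37, P(W=4) = 15/37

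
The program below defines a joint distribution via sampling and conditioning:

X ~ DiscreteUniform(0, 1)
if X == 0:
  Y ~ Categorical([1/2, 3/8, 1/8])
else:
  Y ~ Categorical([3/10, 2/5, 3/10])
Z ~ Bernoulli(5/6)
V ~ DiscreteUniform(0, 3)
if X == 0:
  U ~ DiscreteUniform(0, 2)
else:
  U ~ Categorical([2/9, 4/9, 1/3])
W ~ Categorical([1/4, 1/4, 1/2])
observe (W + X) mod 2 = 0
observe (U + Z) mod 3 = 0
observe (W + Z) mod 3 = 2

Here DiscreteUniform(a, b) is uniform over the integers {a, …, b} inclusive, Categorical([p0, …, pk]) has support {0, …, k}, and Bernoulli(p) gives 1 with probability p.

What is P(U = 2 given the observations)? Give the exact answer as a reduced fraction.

P(U = 2 | obs) = 5/7

Enumerate traces; 24 have nonzero weight after conditioning:
  (X=0, Y=0, Z=0, V=0, U=0, W=2) weight 1/576
  (X=0, Y=0, Z=0, V=1, U=0, W=2) weight 1/576
  (X=0, Y=0, Z=0, V=2, U=0, W=2) weight 1/576
  (X=0, Y=0, Z=0, V=3, U=0, W=2) weight 1/576
  (X=0, Y=1, Z=0, V=0, U=0, W=2) weight 1/768
  (X=0, Y=1, Z=0, V=1, U=0, W=2) weight 1/768
  (X=0, Y=1, Z=0, V=2, U=0, W=2) weight 1/768
  (X=0, Y=1, Z=0, V=3, U=0, W=2) weight 1/768
  (X=1, Y=0, Z=1, V=0, U=2, W=1) weight 1/384
  … 15 more
Group by U:
  weight(U=0) = 1/72
  weight(U=2) = 5/144
Total weight = 1/72 + 5/144 = 7/144
P(U=0 | obs) = 1/72 / 7/144 = 2/7
P(U=2 | obs) = 5/144 / 7/144 = 5/7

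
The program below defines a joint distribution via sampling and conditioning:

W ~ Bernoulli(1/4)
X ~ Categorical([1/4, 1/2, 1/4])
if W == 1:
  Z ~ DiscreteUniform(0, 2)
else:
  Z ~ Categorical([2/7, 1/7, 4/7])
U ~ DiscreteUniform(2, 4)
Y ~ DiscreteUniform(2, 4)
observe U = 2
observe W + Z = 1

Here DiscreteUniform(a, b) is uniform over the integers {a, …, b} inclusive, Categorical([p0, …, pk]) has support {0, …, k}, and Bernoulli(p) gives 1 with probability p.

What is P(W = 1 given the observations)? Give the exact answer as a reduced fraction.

P(W = 1 | obs) = 7/16

Enumerate traces; 18 have nonzero weight after conditioning:
  (W=0, X=0, Z=1, U=2, Y=2) weight 1/336
  (W=0, X=0, Z=1, U=2, Y=3) weight 1/336
  (W=0, X=0, Z=1, U=2, Y=4) weight 1/336
  (W=0, X=1, Z=1, U=2, Y=2) weight 1/168
  (W=0, X=1, Z=1, U=2, Y=3) weight 1/168
  (W=0, X=1, Z=1, U=2, Y=4) weight 1/168
  (W=0, X=2, Z=1, U=2, Y=2) weight 1/336
  (W=0, X=2, Z=1, U=2, Y=3) weight 1/336
  (W=1, X=0, Z=0, U=2, Y=2) weight 1/432
  … 9 more
Group by W:
  weight(W=0) = 1/28
  weight(W=1) = 1/36
Total weight = 1/28 + 1/36 = 4/63
P(W=0 | obs) = 1/28 / 4/63 = 9/16
P(W=1 | obs) = 1/36 / 4/63 = 7/16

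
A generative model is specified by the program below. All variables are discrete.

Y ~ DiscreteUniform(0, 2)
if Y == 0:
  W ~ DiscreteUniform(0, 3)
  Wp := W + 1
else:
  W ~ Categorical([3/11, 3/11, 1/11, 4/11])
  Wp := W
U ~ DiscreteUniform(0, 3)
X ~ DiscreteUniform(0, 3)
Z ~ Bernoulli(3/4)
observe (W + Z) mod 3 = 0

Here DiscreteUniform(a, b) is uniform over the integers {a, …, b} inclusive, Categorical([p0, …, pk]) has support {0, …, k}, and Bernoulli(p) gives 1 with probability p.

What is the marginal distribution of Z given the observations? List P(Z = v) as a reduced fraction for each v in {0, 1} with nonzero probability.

P(Z=0) = 26/45, P(Z=1) = 19/45

Enumerate traces; 144 have nonzero weight after conditioning:
  (Y=0, W=0, U=0, X=0, Z=0) weight 1/768
  (Y=0, W=0, U=0, X=1, Z=0) weight 1/768
  (Y=0, W=0, U=0, X=2, Z=0) weight 1/768
  (Y=0, W=0, U=0, X=3, Z=0) weight 1/768
  (Y=0, W=0, U=1, X=0, Z=0) weight 1/768
  (Y=0, W=0, U=1, X=1, Z=0) weight 1/768
  (Y=0, W=0, U=1, X=2, Z=0) weight 1/768
  (Y=0, W=0, U=1, X=3, Z=0) weight 1/768
  (Y=0, W=2, U=0, X=0, Z=1) weight 1/256
  … 135 more
Group by Z:
  weight(Z=0) = 13/88
  weight(Z=1) = 19/176
Total weight = 13/88 + 19/176 = 45/176
P(Z=0 | obs) = 13/88 / 45/176 = 26/45
P(Z=1 | obs) = 19/176 / 45/176 = 19/45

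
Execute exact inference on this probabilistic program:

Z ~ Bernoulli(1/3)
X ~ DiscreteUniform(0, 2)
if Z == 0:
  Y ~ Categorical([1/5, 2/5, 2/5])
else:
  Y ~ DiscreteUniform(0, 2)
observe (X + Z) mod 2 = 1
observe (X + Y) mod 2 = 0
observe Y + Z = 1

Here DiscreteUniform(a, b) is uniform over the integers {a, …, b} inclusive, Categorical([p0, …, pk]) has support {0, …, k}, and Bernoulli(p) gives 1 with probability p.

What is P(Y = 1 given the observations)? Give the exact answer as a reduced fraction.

P(Y = 1 | obs) = 6/11

Enumerate traces; 3 have nonzero weight after conditioning:
  (Z=0, X=1, Y=1) weight 4/45
  (Z=1, X=0, Y=0) weight 1/27
  (Z=1, X=2, Y=0) weight 1/27
Group by Y:
  weight(Y=0) = 2/27
  weight(Y=1) = 4/45
Total weight = 2/27 + 4/45 = 22/135
P(Y=0 | obs) = 2/27 / 22/135 = 5/11
P(Y=1 | obs) = 4/45 / 22/135 = 6/11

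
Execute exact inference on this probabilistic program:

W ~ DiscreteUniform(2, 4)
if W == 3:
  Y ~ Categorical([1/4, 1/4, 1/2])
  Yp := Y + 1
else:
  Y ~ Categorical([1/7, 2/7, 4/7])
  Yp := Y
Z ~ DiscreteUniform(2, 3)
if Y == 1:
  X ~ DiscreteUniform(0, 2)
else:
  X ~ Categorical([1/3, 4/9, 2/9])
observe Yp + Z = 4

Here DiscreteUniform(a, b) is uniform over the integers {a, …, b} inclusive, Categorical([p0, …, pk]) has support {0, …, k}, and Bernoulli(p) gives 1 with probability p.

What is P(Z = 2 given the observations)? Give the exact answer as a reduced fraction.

P(Z = 2 | obs) = 39/62

Enumerate traces; 18 have nonzero weight after conditioning:
  (W=2, Y=1, Z=3, X=0) weight 1/63
  (W=2, Y=1, Z=3, X=1) weight 1/63
  (W=2, Y=1, Z=3, X=2) weight 1/63
  (W=2, Y=2, Z=2, X=0) weight 2/63
  (W=2, Y=2, Z=2, X=1) weight 8/189
  (W=2, Y=2, Z=2, X=2) weight 4/189
  (W=3, Y=0, Z=3, X=0) weight 1/72
  (W=3, Y=0, Z=3, X=1) weight 1/54
  … 10 more
Group by Z:
  weight(Z=2) = 13/56
  weight(Z=3) = 23/168
Total weight = 13/56 + 23/168 = 31/84
P(Z=2 | obs) = 13/56 / 31/84 = 39/62
P(Z=3 | obs) = 23/168 / 31/84 = 23/62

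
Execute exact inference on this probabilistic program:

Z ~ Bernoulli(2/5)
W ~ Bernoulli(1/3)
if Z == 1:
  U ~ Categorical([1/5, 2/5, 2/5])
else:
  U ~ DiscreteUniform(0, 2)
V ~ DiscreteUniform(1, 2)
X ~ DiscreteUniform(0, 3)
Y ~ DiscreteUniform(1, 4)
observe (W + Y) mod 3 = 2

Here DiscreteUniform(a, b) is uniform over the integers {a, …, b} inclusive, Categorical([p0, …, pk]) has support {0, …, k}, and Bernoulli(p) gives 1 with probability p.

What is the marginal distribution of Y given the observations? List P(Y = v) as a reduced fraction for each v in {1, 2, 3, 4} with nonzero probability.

Enumerate traces; 144 have nonzero weight after conditioning:
  (Z=0, W=0, U=0, V=1, X=0, Y=2) weight 1/240
  (Z=0, W=0, U=0, V=1, X=1, Y=2) weight 1/240
  (Z=0, W=0, U=0, V=1, X=2, Y=2) weight 1/240
  (Z=0, W=0, U=0, V=1, X=3, Y=2) weight 1/240
  (Z=0, W=0, U=0, V=2, X=0, Y=2) weight 1/240
  (Z=0, W=0, U=0, V=2, X=1, Y=2) weight 1/240
  (Z=0, W=0, U=0, V=2, X=2, Y=2) weight 1/240
  (Z=0, W=0, U=0, V=2, X=3, Y=2) weight 1/240
  (Z=0, W=1, U=0, V=1, X=0, Y=1) weight 1/480
  (Z=0, W=1, U=0, V=1, X=0, Y=4) weight 1/480
  … 134 more
Group by Y:
  weight(Y=1) = 1/12
  weight(Y=2) = 1/6
  weight(Y=4) = 1/12
Total weight = 1/12 + 1/6 + 1/12 = 1/3
P(Y=1 | obs) = 1/12 / 1/3 = 1/4
P(Y=2 | obs) = 1/6 / 1/3 = 1/2
P(Y=4 | obs) = 1/12 / 1/3 = 1/4

P(Y=1) = 1/4, P(Y=2) = 1/2, P(Y=4) = 1/4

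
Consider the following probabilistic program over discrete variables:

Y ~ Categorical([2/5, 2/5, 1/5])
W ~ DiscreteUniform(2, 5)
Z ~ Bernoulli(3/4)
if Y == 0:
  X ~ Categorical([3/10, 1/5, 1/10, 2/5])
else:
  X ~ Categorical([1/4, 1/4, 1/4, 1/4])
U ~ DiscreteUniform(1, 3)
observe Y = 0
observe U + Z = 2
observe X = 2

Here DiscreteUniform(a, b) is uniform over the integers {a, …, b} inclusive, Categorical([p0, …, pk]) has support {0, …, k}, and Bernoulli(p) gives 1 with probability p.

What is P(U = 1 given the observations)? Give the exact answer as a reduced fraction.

P(U = 1 | obs) = 3/4

Enumerate traces; 8 have nonzero weight after conditioning:
  (Y=0, W=2, Z=0, X=2, U=2) weight 1/1200
  (Y=0, W=2, Z=1, X=2, U=1) weight 1/400
  (Y=0, W=3, Z=0, X=2, U=2) weight 1/1200
  (Y=0, W=3, Z=1, X=2, U=1) weight 1/400
  (Y=0, W=4, Z=0, X=2, U=2) weight 1/1200
  (Y=0, W=4, Z=1, X=2, U=1) weight 1/400
  (Y=0, W=5, Z=0, X=2, U=2) weight 1/1200
  (Y=0, W=5, Z=1, X=2, U=1) weight 1/400
Group by U:
  weight(U=1) = 1/100
  weight(U=2) = 1/300
Total weight = 1/100 + 1/300 = 1/75
P(U=1 | obs) = 1/100 / 1/75 = 3/4
P(U=2 | obs) = 1/300 / 1/75 = 1/4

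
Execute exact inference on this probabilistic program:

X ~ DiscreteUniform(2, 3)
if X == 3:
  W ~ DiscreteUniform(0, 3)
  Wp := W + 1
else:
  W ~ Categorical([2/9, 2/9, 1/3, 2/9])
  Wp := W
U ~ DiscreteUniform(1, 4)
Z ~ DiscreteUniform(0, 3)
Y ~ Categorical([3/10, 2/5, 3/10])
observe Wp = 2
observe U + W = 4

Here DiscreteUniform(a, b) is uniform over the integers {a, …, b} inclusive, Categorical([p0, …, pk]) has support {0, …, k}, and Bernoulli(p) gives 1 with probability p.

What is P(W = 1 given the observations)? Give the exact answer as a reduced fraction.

Enumerate traces; 24 have nonzero weight after conditioning:
  (X=2, W=2, U=2, Z=0, Y=0) weight 1/320
  (X=2, W=2, U=2, Z=0, Y=1) weight 1/240
  (X=2, W=2, U=2, Z=0, Y=2) weight 1/320
  (X=2, W=2, U=2, Z=1, Y=0) weight 1/320
  (X=2, W=2, U=2, Z=1, Y=1) weight 1/240
  (X=2, W=2, U=2, Z=1, Y=2) weight 1/320
  (X=2, W=2, U=2, Z=2, Y=0) weight 1/320
  (X=2, W=2, U=2, Z=2, Y=1) weight 1/240
  (X=3, W=1, U=3, Z=0, Y=0) weight 3/1280
  … 15 more
Group by W:
  weight(W=1) = 1/32
  weight(W=2) = 1/24
Total weight = 1/32 + 1/24 = 7/96
P(W=1 | obs) = 1/32 / 7/96 = 3/7
P(W=2 | obs) = 1/24 / 7/96 = 4/7

P(W = 1 | obs) = 3/7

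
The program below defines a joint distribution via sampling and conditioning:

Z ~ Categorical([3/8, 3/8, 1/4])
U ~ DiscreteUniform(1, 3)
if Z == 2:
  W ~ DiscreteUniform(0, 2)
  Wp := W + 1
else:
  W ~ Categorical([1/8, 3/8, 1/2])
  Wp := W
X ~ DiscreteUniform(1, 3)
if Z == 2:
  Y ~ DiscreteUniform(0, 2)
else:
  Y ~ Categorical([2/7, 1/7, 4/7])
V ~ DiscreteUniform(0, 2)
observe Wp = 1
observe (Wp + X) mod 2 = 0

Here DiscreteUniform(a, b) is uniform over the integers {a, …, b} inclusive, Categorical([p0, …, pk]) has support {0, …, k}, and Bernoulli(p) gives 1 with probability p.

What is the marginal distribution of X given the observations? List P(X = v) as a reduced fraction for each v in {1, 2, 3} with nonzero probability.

P(X=1) = 1/2, P(X=3) = 1/2

Enumerate traces; 162 have nonzero weight after conditioning:
  (Z=0, U=1, W=1, X=1, Y=0, V=0) weight 1/672
  (Z=0, U=1, W=1, X=1, Y=0, V=1) weight 1/672
  (Z=0, U=1, W=1, X=1, Y=0, V=2) weight 1/672
  (Z=0, U=1, W=1, X=1, Y=1, V=0) weight 1/1344
  (Z=0, U=1, W=1, X=1, Y=1, V=1) weight 1/1344
  (Z=0, U=1, W=1, X=1, Y=1, V=2) weight 1/1344
  (Z=0, U=1, W=1, X=1, Y=2, V=0) weight 1/336
  (Z=0, U=1, W=1, X=1, Y=2, V=1) weight 1/336
  (Z=0, U=1, W=1, X=3, Y=0, V=0) weight 1/672
  … 153 more
Group by X:
  weight(X=1) = 35/288
  weight(X=3) = 35/288
Total weight = 35/288 + 35/288 = 35/144
P(X=1 | obs) = 35/288 / 35/144 = 1/2
P(X=3 | obs) = 35/288 / 35/144 = 1/2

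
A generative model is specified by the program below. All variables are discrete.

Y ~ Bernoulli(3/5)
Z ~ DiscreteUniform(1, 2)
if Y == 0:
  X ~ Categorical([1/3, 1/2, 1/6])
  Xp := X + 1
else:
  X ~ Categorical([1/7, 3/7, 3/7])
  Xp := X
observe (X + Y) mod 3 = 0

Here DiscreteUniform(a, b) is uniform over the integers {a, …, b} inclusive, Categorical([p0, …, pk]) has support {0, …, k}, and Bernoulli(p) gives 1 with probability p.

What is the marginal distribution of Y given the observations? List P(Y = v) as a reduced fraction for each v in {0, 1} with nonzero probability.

Enumerate traces; 4 have nonzero weight after conditioning:
  (Y=0, Z=1, X=0) weight 1/15
  (Y=0, Z=2, X=0) weight 1/15
  (Y=1, Z=1, X=2) weight 9/70
  (Y=1, Z=2, X=2) weight 9/70
Group by Y:
  weight(Y=0) = 2/15
  weight(Y=1) = 9/35
Total weight = 2/15 + 9/35 = 41/105
P(Y=0 | obs) = 2/15 / 41/105 = 14/41
P(Y=1 | obs) = 9/35 / 41/105 = 27/41

P(Y=0) = 14/41, P(Y=1) = 27/41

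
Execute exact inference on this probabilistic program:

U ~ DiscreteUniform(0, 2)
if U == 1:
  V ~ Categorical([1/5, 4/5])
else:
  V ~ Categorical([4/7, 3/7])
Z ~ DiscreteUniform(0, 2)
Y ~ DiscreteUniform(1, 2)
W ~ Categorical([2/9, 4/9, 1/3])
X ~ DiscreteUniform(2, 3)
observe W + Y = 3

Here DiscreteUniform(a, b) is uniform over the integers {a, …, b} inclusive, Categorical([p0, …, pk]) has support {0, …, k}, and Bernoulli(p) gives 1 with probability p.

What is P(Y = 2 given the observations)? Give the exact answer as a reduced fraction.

Enumerate traces; 72 have nonzero weight after conditioning:
  (U=0, V=0, Z=0, Y=1, W=2, X=2) weight 1/189
  (U=0, V=0, Z=0, Y=1, W=2, X=3) weight 1/189
  (U=0, V=0, Z=0, Y=2, W=1, X=2) weight 4/567
  (U=0, V=0, Z=0, Y=2, W=1, X=3) weight 4/567
  (U=0, V=0, Z=1, Y=1, W=2, X=2) weight 1/189
  (U=0, V=0, Z=1, Y=1, W=2, X=3) weight 1/189
  (U=0, V=0, Z=1, Y=2, W=1, X=2) weight 4/567
  (U=0, V=0, Z=1, Y=2, W=1, X=3) weight 4/567
  … 64 more
Group by Y:
  weight(Y=1) = 1/6
  weight(Y=2) = 2/9
Total weight = 1/6 + 2/9 = 7/18
P(Y=1 | obs) = 1/6 / 7/18 = 3/7
P(Y=2 | obs) = 2/9 / 7/18 = 4/7

P(Y = 2 | obs) = 4/7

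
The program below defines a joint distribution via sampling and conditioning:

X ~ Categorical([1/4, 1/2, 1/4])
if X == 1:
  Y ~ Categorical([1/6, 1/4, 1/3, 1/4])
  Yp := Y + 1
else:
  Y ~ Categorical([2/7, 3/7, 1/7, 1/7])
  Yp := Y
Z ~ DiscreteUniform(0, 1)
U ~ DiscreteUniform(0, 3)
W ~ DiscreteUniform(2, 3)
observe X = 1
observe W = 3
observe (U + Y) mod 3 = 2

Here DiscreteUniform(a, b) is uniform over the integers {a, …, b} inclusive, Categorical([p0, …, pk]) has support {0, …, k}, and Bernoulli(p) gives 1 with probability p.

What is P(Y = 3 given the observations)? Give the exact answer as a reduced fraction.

P(Y = 3 | obs) = 3/16

Enumerate traces; 10 have nonzero weight after conditioning:
  (X=1, Y=0, Z=0, U=2, W=3) weight 1/192
  (X=1, Y=0, Z=1, U=2, W=3) weight 1/192
  (X=1, Y=1, Z=0, U=1, W=3) weight 1/128
  (X=1, Y=1, Z=1, U=1, W=3) weight 1/128
  (X=1, Y=2, Z=0, U=0, W=3) weight 1/96
  (X=1, Y=2, Z=0, U=3, W=3) weight 1/96
  (X=1, Y=2, Z=1, U=0, W=3) weight 1/96
  (X=1, Y=2, Z=1, U=3, W=3) weight 1/96
  (X=1, Y=3, Z=0, U=2, W=3) weight 1/128
  … 1 more
Group by Y:
  weight(Y=0) = 1/96
  weight(Y=1) = 1/64
  weight(Y=2) = 1/24
  weight(Y=3) = 1/64
Total weight = 1/96 + 1/64 + 1/24 + 1/64 = 1/12
P(Y=0 | obs) = 1/96 / 1/12 = 1/8
P(Y=1 | obs) = 1/64 / 1/12 = 3/16
P(Y=2 | obs) = 1/24 / 1/12 = 1/2
P(Y=3 | obs) = 1/64 / 1/12 = 3/16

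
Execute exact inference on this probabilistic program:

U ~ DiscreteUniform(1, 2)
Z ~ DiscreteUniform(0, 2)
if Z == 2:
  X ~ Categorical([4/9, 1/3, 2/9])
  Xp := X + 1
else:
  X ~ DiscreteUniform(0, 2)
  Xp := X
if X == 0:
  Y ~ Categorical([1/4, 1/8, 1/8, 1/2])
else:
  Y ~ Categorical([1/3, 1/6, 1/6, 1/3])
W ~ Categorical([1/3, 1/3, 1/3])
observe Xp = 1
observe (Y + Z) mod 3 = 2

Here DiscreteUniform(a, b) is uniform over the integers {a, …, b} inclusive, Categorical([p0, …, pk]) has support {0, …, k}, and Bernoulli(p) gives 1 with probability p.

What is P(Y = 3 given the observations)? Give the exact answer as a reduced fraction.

Enumerate traces; 24 have nonzero weight after conditioning:
  (U=1, Z=0, X=1, Y=2, W=0) weight 1/324
  (U=1, Z=0, X=1, Y=2, W=1) weight 1/324
  (U=1, Z=0, X=1, Y=2, W=2) weight 1/324
  (U=1, Z=1, X=1, Y=1, W=0) weight 1/324
  (U=1, Z=1, X=1, Y=1, W=1) weight 1/324
  (U=1, Z=1, X=1, Y=1, W=2) weight 1/324
  (U=1, Z=2, X=0, Y=0, W=0) weight 1/162
  (U=1, Z=2, X=0, Y=0, W=1) weight 1/162
  (U=1, Z=2, X=0, Y=3, W=0) weight 1/81
  … 15 more
Group by Y:
  weight(Y=0) = 1/27
  weight(Y=1) = 1/54
  weight(Y=2) = 1/54
  weight(Y=3) = 2/27
Total weight = 1/27 + 1/54 + 1/54 + 2/27 = 4/27
P(Y=0 | obs) = 1/27 / 4/27 = 1/4
P(Y=1 | obs) = 1/54 / 4/27 = 1/8
P(Y=2 | obs) = 1/54 / 4/27 = 1/8
P(Y=3 | obs) = 2/27 / 4/27 = 1/2

P(Y = 3 | obs) = 1/2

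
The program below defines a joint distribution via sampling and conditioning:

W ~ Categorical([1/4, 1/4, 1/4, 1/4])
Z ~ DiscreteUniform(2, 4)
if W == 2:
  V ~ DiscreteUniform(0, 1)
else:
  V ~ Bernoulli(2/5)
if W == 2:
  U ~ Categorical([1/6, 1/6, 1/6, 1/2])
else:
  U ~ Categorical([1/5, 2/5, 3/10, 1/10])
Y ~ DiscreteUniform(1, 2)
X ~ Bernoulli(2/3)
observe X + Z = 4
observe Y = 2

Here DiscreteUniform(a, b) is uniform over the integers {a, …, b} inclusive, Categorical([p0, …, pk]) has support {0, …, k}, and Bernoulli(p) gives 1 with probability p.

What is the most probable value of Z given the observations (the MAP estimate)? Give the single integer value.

Enumerate traces; 64 have nonzero weight after conditioning:
  (W=0, Z=3, V=0, U=0, Y=2, X=1) weight 1/300
  (W=0, Z=3, V=0, U=1, Y=2, X=1) weight 1/150
  (W=0, Z=3, V=0, U=2, Y=2, X=1) weight 1/200
  (W=0, Z=3, V=0, U=3, Y=2, X=1) weight 1/600
  (W=0, Z=3, V=1, U=0, Y=2, X=1) weight 1/450
  (W=0, Z=3, V=1, U=1, Y=2, X=1) weight 1/225
  (W=0, Z=3, V=1, U=2, Y=2, X=1) weight 1/300
  (W=0, Z=3, V=1, U=3, Y=2, X=1) weight 1/900
  (W=0, Z=4, V=0, U=0, Y=2, X=0) weight 1/600
  … 55 more
Group by Z:
  weight(Z=3) = 1/9
  weight(Z=4) = 1/18
Total weight = 1/9 + 1/18 = 1/6
P(Z=3 | obs) = 1/9 / 1/6 = 2/3
P(Z=4 | obs) = 1/18 / 1/6 = 1/3
argmax = 3

argmax_v P(Z = v | obs) = 3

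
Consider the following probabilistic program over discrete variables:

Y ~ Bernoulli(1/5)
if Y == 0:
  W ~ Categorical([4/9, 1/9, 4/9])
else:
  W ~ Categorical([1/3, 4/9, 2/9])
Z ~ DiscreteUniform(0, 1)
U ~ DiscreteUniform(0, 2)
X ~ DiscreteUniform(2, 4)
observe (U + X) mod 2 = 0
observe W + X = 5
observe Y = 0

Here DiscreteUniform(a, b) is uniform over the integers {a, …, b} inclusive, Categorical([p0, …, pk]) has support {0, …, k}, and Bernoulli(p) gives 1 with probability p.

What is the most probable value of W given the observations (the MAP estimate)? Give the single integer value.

Enumerate traces; 6 have nonzero weight after conditioning:
  (Y=0, W=1, Z=0, U=0, X=4) weight 2/405
  (Y=0, W=1, Z=0, U=2, X=4) weight 2/405
  (Y=0, W=1, Z=1, U=0, X=4) weight 2/405
  (Y=0, W=1, Z=1, U=2, X=4) weight 2/405
  (Y=0, W=2, Z=0, U=1, X=3) weight 8/405
  (Y=0, W=2, Z=1, U=1, X=3) weight 8/405
Group by W:
  weight(W=1) = 8/405
  weight(W=2) = 16/405
Total weight = 8/405 + 16/405 = 8/135
P(W=1 | obs) = 8/405 / 8/135 = 1/3
P(W=2 | obs) = 16/405 / 8/135 = 2/3
argmax = 2

argmax_v P(W = v | obs) = 2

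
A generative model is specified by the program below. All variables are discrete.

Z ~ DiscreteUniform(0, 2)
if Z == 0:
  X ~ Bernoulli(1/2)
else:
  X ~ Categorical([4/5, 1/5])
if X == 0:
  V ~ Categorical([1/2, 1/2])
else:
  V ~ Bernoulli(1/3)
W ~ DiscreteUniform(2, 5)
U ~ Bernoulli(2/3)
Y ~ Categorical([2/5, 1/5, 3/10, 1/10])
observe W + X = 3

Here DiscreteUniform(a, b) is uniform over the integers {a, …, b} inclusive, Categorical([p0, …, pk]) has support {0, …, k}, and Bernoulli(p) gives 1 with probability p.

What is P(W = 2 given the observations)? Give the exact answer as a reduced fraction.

P(W = 2 | obs) = 3/10

Enumerate traces; 96 have nonzero weight after conditioning:
  (Z=0, X=0, V=0, W=3, U=0, Y=0) weight 1/360
  (Z=0, X=0, V=0, W=3, U=0, Y=1) weight 1/720
  (Z=0, X=0, V=0, W=3, U=0, Y=2) weight 1/480
  (Z=0, X=0, V=0, W=3, U=0, Y=3) weight 1/1440
  (Z=0, X=0, V=0, W=3, U=1, Y=0) weight 1/180
  (Z=0, X=0, V=0, W=3, U=1, Y=1) weight 1/360
  (Z=0, X=0, V=0, W=3, U=1, Y=2) weight 1/240
  (Z=0, X=0, V=0, W=3, U=1, Y=3) weight 1/720
  (Z=0, X=1, V=0, W=2, U=0, Y=0) weight 1/270
  … 87 more
Group by W:
  weight(W=2) = 3/40
  weight(W=3) = 7/40
Total weight = 3/40 + 7/40 = 1/4
P(W=2 | obs) = 3/40 / 1/4 = 3/10
P(W=3 | obs) = 7/40 / 1/4 = 7/10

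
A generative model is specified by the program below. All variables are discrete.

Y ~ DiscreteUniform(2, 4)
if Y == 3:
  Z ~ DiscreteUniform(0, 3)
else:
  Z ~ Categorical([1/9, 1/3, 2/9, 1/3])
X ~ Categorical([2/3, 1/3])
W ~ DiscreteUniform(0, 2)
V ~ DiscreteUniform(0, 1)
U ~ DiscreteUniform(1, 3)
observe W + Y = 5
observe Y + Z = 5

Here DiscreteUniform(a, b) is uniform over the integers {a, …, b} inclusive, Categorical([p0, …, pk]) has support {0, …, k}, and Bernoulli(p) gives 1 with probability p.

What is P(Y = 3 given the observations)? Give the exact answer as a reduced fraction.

P(Y = 3 | obs) = 3/7

Enumerate traces; 24 have nonzero weight after conditioning:
  (Y=3, Z=2, X=0, W=2, V=0, U=1) weight 1/324
  (Y=3, Z=2, X=0, W=2, V=0, U=2) weight 1/324
  (Y=3, Z=2, X=0, W=2, V=0, U=3) weight 1/324
  (Y=3, Z=2, X=0, W=2, V=1, U=1) weight 1/324
  (Y=3, Z=2, X=0, W=2, V=1, U=2) weight 1/324
  (Y=3, Z=2, X=0, W=2, V=1, U=3) weight 1/324
  (Y=3, Z=2, X=1, W=2, V=0, U=1) weight 1/648
  (Y=3, Z=2, X=1, W=2, V=0, U=2) weight 1/648
  (Y=4, Z=1, X=0, W=1, V=0, U=1) weight 1/243
  … 15 more
Group by Y:
  weight(Y=3) = 1/36
  weight(Y=4) = 1/27
Total weight = 1/36 + 1/27 = 7/108
P(Y=3 | obs) = 1/36 / 7/108 = 3/7
P(Y=4 | obs) = 1/27 / 7/108 = 4/7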